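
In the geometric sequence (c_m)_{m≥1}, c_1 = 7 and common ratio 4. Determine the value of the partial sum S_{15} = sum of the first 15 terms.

2505397587

c_m = 7·4^(m-1).
S = 7·(4^15 - 1)/(4 - 1) = 7·(1073741824 - 1)/(3) = 2505397587.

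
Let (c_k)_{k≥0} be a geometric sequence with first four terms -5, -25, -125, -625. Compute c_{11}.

-244140625

Common ratio r = 5.
c_k = (-5)·5^(k-0).
c_{11} = (-5)·5^11 = -244140625.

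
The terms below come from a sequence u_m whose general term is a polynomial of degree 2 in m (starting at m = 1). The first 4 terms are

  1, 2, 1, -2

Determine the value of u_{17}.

1st diffs: 1, -1, -3.
2nd diffs: -2, -2 (constant).
So u_m = -m^2 + 4m - 2.
Evaluating at m = 17 gives u_{17} = -223.

-223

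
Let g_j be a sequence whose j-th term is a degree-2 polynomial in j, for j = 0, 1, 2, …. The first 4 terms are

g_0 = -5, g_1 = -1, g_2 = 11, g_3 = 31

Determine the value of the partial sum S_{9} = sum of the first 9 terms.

1st diffs: 4, 12, 20.
2nd diffs: 8, 8 (constant).
Newton forward-difference form: g_j = -5 + 4·C(j,1) + 8·C(j,2).
Continuing: …, 59, 95, 139, 191, …, g_8 = 251.
Summing j = 0..8 (9 terms) gives 771.

771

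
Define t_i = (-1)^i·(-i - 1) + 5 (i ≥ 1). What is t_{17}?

(-1)^17 = -1; -i - 1 at i=17 is -18; so t_{17} = 23.

23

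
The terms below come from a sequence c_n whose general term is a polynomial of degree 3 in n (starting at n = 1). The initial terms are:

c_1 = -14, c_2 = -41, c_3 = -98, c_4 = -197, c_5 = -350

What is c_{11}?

-3074

1st diffs: -27, -57, -99, -153.
2nd diffs: -30, -42, -54.
3rd diffs: -12, -12 (constant).
Newton forward-difference form: c_n = -14 + (-27)·C(n-1,1) + (-30)·C(n-1,2) + (-12)·C(n-1,3).
At n = 11: n-1 = 10, so c_{11} = -14 - 270 - 1350 - 1440 = -3074.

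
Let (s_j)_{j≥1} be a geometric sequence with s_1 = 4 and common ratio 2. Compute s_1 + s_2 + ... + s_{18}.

s_j = 4·2^(j-1).
S = 4·(2^18 - 1)/(2 - 1) = 4·(262144 - 1)/(1) = 1048572.

1048572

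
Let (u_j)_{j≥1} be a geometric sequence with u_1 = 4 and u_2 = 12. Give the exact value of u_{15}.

19131876

Common ratio r = 3.
u_j = 4·3^(j-1).
u_{15} = 4·3^14 = 19131876.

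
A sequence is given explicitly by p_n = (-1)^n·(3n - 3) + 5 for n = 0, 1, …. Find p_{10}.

32

(-1)^10 = 1; 3n - 3 at n=10 is 27; so p_{10} = 32.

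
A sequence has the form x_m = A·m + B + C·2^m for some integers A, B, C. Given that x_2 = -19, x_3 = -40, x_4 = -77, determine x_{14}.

The three given values yield: 2A + B + 4C = -19; 3A + B + 8C = -40; 4A + B + 16C = -77.
Subtracting the first from the second: A + 4C = -21.
Subtracting the second from the third: A + 8C = -37.
Solving: C = -4, A = -5, then B = 7.
Therefore x_{14} = -70 + 7 + (-4)·16384 = -65599.

-65599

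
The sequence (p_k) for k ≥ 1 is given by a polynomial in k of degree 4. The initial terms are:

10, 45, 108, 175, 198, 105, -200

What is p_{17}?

1st diffs: 35, 63, 67, 23, -93, -305.
2nd diffs: 28, 4, -44, -116, -212.
3rd diffs: -24, -48, -72, -96.
4th diffs: -24, -24, -24 (constant).
So p_k = -k^4 + 6k^3 + 3k^2 - k + 3.
Evaluating at k = 17 gives p_{17} = -53190.

-53190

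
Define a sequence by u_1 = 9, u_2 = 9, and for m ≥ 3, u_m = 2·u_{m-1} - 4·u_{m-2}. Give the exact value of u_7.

Compute successive terms:
u_3 = -18, u_4 = -72, u_5 = -72, u_6 = 144, u_7 = 576.

576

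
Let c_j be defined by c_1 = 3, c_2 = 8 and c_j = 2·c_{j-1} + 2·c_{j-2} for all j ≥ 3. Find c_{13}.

508992

Applying the relation repeatedly:
c_3 = 22; c_4 = 60; c_5 = 164; …; c_{10} = 24960; c_{11} = 68192; c_{12} = 186304; c_{13} = 508992.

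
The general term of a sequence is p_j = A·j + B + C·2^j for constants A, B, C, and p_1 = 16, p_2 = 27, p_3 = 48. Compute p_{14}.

Plug in j = 1, 2, 3: A + B + 2C = 16; 2A + B + 4C = 27; 3A + B + 8C = 48.
Subtracting the first from the second: A + 2C = 11.
Subtracting the second from the third: A + 4C = 21.
Solving: C = 5, A = 1, then B = 5.
Therefore p_{14} = 14 + 5 + 5·16384 = 81939.

81939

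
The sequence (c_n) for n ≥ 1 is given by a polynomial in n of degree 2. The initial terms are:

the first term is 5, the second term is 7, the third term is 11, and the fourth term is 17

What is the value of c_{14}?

1st diffs: 2, 4, 6.
2nd diffs: 2, 2 (constant).
Newton forward-difference form: c_n = 5 + 2·C(n-1,1) + 2·C(n-1,2).
At n = 14: n-1 = 13, so c_{14} = 5 + 26 + 156 = 187.

187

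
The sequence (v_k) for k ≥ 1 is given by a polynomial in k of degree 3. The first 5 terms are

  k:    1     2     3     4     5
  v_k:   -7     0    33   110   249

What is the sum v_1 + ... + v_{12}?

15008

1st diffs: 7, 33, 77, 139.
2nd diffs: 26, 44, 62.
3rd diffs: 18, 18 (constant).
Newton forward-difference form: v_k = -7 + 7·C(k-1,1) + 26·C(k-1,2) + 18·C(k-1,3).
Continuing: …, 468, 785, 1218, 1785, …, v_{12} = 4470.
Summing k = 1..12 (12 terms) gives 15008.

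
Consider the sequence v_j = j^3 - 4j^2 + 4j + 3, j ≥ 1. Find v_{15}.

v_{15} = 1·15^3 - 4·15^2 + 4·15 + 3 = 2538.

2538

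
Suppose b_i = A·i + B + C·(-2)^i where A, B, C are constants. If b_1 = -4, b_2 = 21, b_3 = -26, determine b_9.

Write the equations: A + B - 2C = -4; 2A + B + 4C = 21; 3A + B - 8C = -26.
Subtracting the first from the second: A + 6C = 25.
Subtracting the second from the third: A - 12C = -47.
Solving: C = 4, A = 1, then B = 3.
Hence b_9 = 1·9 + 3 + 4·(-512) = -2036.

-2036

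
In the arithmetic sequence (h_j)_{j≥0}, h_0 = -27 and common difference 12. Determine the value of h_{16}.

h_j = -27 + (j - 0)·12.
h_{16} = -27 + 16·12 = 165.

165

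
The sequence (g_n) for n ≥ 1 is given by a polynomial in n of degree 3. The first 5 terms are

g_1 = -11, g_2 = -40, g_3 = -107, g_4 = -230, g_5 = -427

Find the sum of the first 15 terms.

-45070

1st diffs: -29, -67, -123, -197.
2nd diffs: -38, -56, -74.
3rd diffs: -18, -18 (constant).
Newton forward-difference form: g_n = -11 + (-29)·C(n-1,1) + (-38)·C(n-1,2) + (-18)·C(n-1,3).
Continuing: …, -716, -1115, -1642, -2315, …, g_{15} = -10427.
Summing n = 1..15 (15 terms) gives -45070.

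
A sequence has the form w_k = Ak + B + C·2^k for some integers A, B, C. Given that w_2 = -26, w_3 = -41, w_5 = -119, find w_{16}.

-196664

Write the equations: 2A + B + 4C = -26; 3A + B + 8C = -41; 5A + B + 32C = -119.
Subtracting the first from the second: A + 4C = -15.
Subtracting the second from the third: 2A + 24C = -78.
Solving: C = -3, A = -3, then B = -8.
Therefore w_{16} = -48 + (-8) + (-3)·65536 = -196664.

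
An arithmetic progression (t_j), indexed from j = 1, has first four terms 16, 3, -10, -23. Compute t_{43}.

Common difference d = -13.
t_j = 16 + (j - 1)·(-13).
t_{43} = 16 + 42·(-13) = -530.

-530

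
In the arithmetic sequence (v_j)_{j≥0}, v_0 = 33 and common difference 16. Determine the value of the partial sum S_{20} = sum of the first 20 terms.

v_j = 33 + (j - 0)·16.
v_{19} = 337; S = 20·(33 + 337)/2 = 3700.

3700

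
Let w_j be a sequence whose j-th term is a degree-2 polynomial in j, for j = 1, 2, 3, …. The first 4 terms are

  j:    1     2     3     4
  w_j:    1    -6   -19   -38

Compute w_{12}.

-406

1st diffs: -7, -13, -19.
2nd diffs: -6, -6 (constant).
Newton forward-difference form: w_j = 1 + (-7)·C(j-1,1) + (-6)·C(j-1,2).
At j = 12: j-1 = 11, so w_{12} = 1 - 77 - 330 = -406.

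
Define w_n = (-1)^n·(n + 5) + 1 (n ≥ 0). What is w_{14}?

(-1)^14 = 1; n + 5 at n=14 is 19; so w_{14} = 20.

20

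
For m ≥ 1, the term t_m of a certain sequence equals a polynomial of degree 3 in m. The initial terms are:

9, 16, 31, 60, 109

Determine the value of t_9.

625

1st diffs: 7, 15, 29, 49.
2nd diffs: 8, 14, 20.
3rd diffs: 6, 6 (constant).
Newton forward-difference form: t_m = 9 + 7·C(m-1,1) + 8·C(m-1,2) + 6·C(m-1,3).
At m = 9: m-1 = 8, so t_9 = 9 + 56 + 224 + 336 = 625.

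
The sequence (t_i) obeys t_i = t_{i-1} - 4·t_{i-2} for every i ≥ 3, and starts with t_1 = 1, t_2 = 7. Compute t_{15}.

Iterate the recurrence:
t_3 = 3, t_4 = -25, t_5 = -37, …, t_{12} = 5703, t_{13} = -5573, t_{14} = -28385, t_{15} = -6093.

-6093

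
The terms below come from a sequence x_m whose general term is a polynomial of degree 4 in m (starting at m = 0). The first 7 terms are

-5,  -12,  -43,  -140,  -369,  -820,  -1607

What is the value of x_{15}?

1st diffs: -7, -31, -97, -229, -451, -787.
2nd diffs: -24, -66, -132, -222, -336.
3rd diffs: -42, -66, -90, -114.
4th diffs: -24, -24, -24 (constant).
Newton forward-difference form: x_m = -5 + (-7)·C(m,1) + (-24)·C(m,2) + (-42)·C(m,3) + (-24)·C(m,4).
At m = 15: m = 15, so x_{15} = -5 - 105 - 2520 - 19110 - 32760 = -54500.

-54500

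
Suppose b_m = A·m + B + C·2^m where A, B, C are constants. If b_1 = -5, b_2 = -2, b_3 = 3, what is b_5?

29

Write the equations: A + B + 2C = -5; 2A + B + 4C = -2; 3A + B + 8C = 3.
Subtracting the first from the second: A + 2C = 3.
Subtracting the second from the third: A + 4C = 5.
Solving: C = 1, A = 1, then B = -8.
Therefore b_5 = 5 + (-8) + 1·32 = 29.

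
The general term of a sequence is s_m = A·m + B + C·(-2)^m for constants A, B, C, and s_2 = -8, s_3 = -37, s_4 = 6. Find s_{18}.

At m = 2, 3, 4: 2A + B + 4C = -8; 3A + B - 8C = -37; 4A + B + 16C = 6.
Subtracting the first from the second: A - 12C = -29.
Subtracting the second from the third: A + 24C = 43.
Solving: C = 2, A = -5, then B = -6.
Hence s_{18} = -5·18 + (-6) + 2·262144 = 524192.

524192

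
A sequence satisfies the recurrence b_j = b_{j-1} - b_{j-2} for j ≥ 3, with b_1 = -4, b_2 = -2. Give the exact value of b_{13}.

Step forward from the initial values:
b_3 = 2; b_4 = 4; b_5 = 2; …; b_{10} = 4; b_{11} = 2; b_{12} = -2; b_{13} = -4.

-4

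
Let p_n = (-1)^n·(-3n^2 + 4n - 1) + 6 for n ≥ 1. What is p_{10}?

-255

(-1)^10 = 1; -3n^2 + 4n - 1 at n=10 is -261; so p_{10} = -255.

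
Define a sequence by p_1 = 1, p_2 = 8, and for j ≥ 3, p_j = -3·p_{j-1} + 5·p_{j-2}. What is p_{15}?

-655429339

Compute successive terms:
p_3 = -19, p_4 = 97, p_5 = -386, …, p_{12} = 8893687, p_{13} = -37287431, p_{14} = 156330728, p_{15} = -655429339.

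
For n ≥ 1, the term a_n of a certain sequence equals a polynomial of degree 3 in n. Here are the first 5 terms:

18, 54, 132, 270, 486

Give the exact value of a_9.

1st diffs: 36, 78, 138, 216.
2nd diffs: 42, 60, 78.
3rd diffs: 18, 18 (constant).
Newton forward-difference form: a_n = 18 + 36·C(n-1,1) + 42·C(n-1,2) + 18·C(n-1,3).
At n = 9: n-1 = 8, so a_9 = 18 + 288 + 1176 + 1008 = 2490.

2490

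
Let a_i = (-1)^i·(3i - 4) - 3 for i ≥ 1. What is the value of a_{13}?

-38

(-1)^13 = -1; 3i - 4 at i=13 is 35; so a_{13} = -38.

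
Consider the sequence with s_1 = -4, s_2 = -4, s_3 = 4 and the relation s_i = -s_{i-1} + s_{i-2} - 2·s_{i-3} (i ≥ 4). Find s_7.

s_4 = 0; s_5 = 12; s_6 = -20; s_7 = 32.

32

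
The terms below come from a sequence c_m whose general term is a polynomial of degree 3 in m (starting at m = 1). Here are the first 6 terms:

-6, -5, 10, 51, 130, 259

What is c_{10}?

1515

1st diffs: 1, 15, 41, 79, 129.
2nd diffs: 14, 26, 38, 50.
3rd diffs: 12, 12, 12 (constant).
So c_m = 2m^3 - 5m^2 + 2m - 5.
Evaluating at m = 10 gives c_{10} = 1515.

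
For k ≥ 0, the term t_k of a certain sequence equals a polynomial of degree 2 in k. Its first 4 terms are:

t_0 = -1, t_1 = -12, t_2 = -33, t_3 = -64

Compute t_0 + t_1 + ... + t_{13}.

1st diffs: -11, -21, -31.
2nd diffs: -10, -10 (constant).
So t_k = -5k^2 - 6k - 1.
Continuing: …, -105, -156, -217, -288, …, t_{13} = -924.
Summing k = 0..13 (14 terms) gives -4655.

-4655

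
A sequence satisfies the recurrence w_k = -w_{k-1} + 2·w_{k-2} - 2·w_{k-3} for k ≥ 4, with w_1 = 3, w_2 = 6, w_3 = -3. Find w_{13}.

-16707

w_4 = 9  w_5 = -27  w_6 = 51  w_7 = -123  w_8 = 279  w_9 = -627  w_{10} = 1431  w_{11} = -3243  w_{12} = 7359  w_{13} = -16707.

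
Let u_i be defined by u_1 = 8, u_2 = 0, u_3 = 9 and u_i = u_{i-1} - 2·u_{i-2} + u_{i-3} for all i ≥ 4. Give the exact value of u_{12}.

75

Applying the relation repeatedly:
u_4 = 17  u_5 = -1  u_6 = -26  u_7 = -7  u_8 = 44  u_9 = 32  u_{10} = -63  u_{11} = -83  u_{12} = 75.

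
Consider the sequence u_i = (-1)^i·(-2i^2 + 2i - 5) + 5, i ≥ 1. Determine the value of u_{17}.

(-1)^17 = -1; -2i^2 + 2i - 5 at i=17 is -549; so u_{17} = 554.

554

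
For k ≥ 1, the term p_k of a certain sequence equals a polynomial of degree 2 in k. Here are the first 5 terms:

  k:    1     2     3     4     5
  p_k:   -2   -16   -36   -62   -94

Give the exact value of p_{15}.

1st diffs: -14, -20, -26, -32.
2nd diffs: -6, -6, -6 (constant).
Newton forward-difference form: p_k = -2 + (-14)·C(k-1,1) + (-6)·C(k-1,2).
At k = 15: k-1 = 14, so p_{15} = -2 - 196 - 546 = -744.

-744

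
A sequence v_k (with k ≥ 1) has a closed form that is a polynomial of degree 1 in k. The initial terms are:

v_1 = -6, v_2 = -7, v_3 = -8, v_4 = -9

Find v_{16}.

-21

1st diffs: -1, -1, -1 (constant).
So v_k = -k - 5.
Evaluating at k = 16 gives v_{16} = -21.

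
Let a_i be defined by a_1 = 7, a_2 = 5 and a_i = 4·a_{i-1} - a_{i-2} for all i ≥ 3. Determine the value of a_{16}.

342281207

Iterate the recurrence:
a_3 = 13  a_4 = 47  a_5 = 175  …  a_{13} = 6584767  a_{14} = 24574685  a_{15} = 91713973  a_{16} = 342281207.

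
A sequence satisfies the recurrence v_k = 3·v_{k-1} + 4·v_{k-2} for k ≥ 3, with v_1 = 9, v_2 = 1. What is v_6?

2041

Step forward from the initial values:
v_3 = 39, v_4 = 121, v_5 = 519, v_6 = 2041.
(Characteristic roots are 4 and -1.)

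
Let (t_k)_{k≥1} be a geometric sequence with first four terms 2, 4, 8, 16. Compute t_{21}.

Common ratio r = 2.
t_k = 2·2^(k-1).
t_{21} = 2·2^20 = 2097152.

2097152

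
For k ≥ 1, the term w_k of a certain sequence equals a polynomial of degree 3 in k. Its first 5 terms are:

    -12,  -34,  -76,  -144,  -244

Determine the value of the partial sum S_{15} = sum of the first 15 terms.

1st diffs: -22, -42, -68, -100.
2nd diffs: -20, -26, -32.
3rd diffs: -6, -6 (constant).
Newton forward-difference form: w_k = -12 + (-22)·C(k-1,1) + (-20)·C(k-1,2) + (-6)·C(k-1,3).
Continuing: …, -382, -564, -796, -1084, …, w_{15} = -4324.
Summing k = 1..15 (15 terms) gives -19780.

-19780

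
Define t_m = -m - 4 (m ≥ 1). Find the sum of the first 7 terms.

-56

Over m = 1..7: Σm = 28.
Total = (-1)·28 + (-4)·7 = -56.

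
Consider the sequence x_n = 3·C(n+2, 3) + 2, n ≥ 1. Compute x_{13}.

1367

C(15, 3) = 455, so x_{13} = 1367.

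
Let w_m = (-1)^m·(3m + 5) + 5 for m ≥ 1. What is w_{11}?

(-1)^11 = -1; 3m + 5 at m=11 is 38; so w_{11} = -33.

-33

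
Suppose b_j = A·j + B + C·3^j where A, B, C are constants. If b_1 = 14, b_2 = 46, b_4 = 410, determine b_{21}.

52301766054

At j = 1, 2, 4: A + B + 3C = 14; 2A + B + 9C = 46; 4A + B + 81C = 410.
Subtracting the first from the second: A + 6C = 32.
Subtracting the second from the third: 2A + 72C = 364.
Solving: C = 5, A = 2, then B = -3.
Hence b_{21} = 2·21 + (-3) + 5·10460353203 = 52301766054.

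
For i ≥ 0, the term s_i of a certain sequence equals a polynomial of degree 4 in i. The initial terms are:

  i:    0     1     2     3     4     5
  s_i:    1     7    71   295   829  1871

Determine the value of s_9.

1st diffs: 6, 64, 224, 534, 1042.
2nd diffs: 58, 160, 310, 508.
3rd diffs: 102, 150, 198.
4th diffs: 48, 48 (constant).
So s_i = 2i^4 + 5i^3 - i + 1.
Evaluating at i = 9 gives s_9 = 16759.

16759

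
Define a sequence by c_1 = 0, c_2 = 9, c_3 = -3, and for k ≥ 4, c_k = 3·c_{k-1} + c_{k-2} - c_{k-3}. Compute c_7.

-111

Compute successive terms:
c_4 = 0  c_5 = -12  c_6 = -33  c_7 = -111.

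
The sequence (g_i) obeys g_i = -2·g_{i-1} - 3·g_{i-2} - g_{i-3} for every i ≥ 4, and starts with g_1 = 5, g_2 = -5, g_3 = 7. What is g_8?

-27

Applying the relation repeatedly:
g_4 = -4, g_5 = -8, g_6 = 21, g_7 = -14, g_8 = -27.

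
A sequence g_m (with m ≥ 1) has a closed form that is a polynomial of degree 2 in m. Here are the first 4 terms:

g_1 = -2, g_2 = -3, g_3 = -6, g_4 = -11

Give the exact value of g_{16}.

1st diffs: -1, -3, -5.
2nd diffs: -2, -2 (constant).
Newton forward-difference form: g_m = -2 + (-1)·C(m-1,1) + (-2)·C(m-1,2).
At m = 16: m-1 = 15, so g_{16} = -2 - 15 - 210 = -227.

-227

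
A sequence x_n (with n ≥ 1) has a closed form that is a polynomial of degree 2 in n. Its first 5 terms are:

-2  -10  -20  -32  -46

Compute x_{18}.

-410

1st diffs: -8, -10, -12, -14.
2nd diffs: -2, -2, -2 (constant).
So x_n = -n^2 - 5n + 4.
Evaluating at n = 18 gives x_{18} = -410.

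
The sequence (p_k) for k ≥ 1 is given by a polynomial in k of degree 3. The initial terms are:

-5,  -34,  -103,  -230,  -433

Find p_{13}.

1st diffs: -29, -69, -127, -203.
2nd diffs: -40, -58, -76.
3rd diffs: -18, -18 (constant).
Newton forward-difference form: p_k = -5 + (-29)·C(k-1,1) + (-40)·C(k-1,2) + (-18)·C(k-1,3).
At k = 13: k-1 = 12, so p_{13} = -5 - 348 - 2640 - 3960 = -6953.

-6953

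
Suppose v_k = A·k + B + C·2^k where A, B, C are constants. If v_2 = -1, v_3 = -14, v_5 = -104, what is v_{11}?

At k = 2, 3, 5: 2A + B + 4C = -1; 3A + B + 8C = -14; 5A + B + 32C = -104.
Subtracting the first from the second: A + 4C = -13.
Subtracting the second from the third: 2A + 24C = -90.
Solving: C = -4, A = 3, then B = 9.
Therefore v_{11} = 33 + 9 + (-4)·2048 = -8150.

-8150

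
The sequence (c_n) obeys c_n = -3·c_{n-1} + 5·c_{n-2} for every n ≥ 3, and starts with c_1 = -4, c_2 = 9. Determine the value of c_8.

58221

Compute successive terms:
c_3 = -47  c_4 = 186  c_5 = -793  c_6 = 3309  c_7 = -13892  c_8 = 58221.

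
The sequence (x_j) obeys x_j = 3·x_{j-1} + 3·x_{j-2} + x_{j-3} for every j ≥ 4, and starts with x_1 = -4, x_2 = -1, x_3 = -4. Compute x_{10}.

Step forward from the initial values:
x_4 = -19, x_5 = -70, x_6 = -271, x_7 = -1042, x_8 = -4009, x_9 = -15424, x_{10} = -59341.

-59341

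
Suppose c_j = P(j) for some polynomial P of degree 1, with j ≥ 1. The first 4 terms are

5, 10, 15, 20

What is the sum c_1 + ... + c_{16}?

1st diffs: 5, 5, 5 (constant).
So c_j = 5j.
Continuing: …, 25, 30, 35, 40, …, c_{16} = 80.
Summing j = 1..16 (16 terms) gives 680.

680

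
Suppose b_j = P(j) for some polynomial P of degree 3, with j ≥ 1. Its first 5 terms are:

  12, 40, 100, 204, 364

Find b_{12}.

4060

1st diffs: 28, 60, 104, 160.
2nd diffs: 32, 44, 56.
3rd diffs: 12, 12 (constant).
Newton forward-difference form: b_j = 12 + 28·C(j-1,1) + 32·C(j-1,2) + 12·C(j-1,3).
At j = 12: j-1 = 11, so b_{12} = 12 + 308 + 1760 + 1980 = 4060.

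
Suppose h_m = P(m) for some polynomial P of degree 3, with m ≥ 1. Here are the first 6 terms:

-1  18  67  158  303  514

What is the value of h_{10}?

1st diffs: 19, 49, 91, 145, 211.
2nd diffs: 30, 42, 54, 66.
3rd diffs: 12, 12, 12 (constant).
Newton forward-difference form: h_m = -1 + 19·C(m-1,1) + 30·C(m-1,2) + 12·C(m-1,3).
At m = 10: m-1 = 9, so h_{10} = -1 + 171 + 1080 + 1008 = 2258.

2258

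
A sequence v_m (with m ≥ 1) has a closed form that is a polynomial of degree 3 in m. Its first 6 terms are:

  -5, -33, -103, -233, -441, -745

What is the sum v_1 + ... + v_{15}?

1st diffs: -28, -70, -130, -208, -304.
2nd diffs: -42, -60, -78, -96.
3rd diffs: -18, -18, -18 (constant).
Newton forward-difference form: v_m = -5 + (-28)·C(m-1,1) + (-42)·C(m-1,2) + (-18)·C(m-1,3).
Continuing: …, -1163, -1713, -2413, -3281, …, v_{15} = -10771.
Summing m = 1..15 (15 terms) gives -46695.

-46695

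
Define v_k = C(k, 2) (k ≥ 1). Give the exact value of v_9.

36

C(9, 2) = 36, so v_9 = 36.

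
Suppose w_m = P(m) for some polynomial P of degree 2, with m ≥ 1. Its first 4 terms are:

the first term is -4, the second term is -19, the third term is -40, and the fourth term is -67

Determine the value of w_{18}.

1st diffs: -15, -21, -27.
2nd diffs: -6, -6 (constant).
So w_m = -3m^2 - 6m + 5.
Evaluating at m = 18 gives w_{18} = -1075.

-1075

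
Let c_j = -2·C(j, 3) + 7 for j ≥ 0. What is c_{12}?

C(12, 3) = 220, so c_{12} = -433.

-433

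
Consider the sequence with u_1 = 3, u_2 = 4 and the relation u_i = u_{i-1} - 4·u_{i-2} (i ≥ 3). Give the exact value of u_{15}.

u_3 = -8  u_4 = -24  u_5 = 8  …  u_{12} = 296  u_{13} = -12792  u_{14} = -13976  u_{15} = 37192.

37192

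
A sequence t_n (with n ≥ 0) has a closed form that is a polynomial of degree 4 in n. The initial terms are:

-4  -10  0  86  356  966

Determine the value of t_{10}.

17936

1st diffs: -6, 10, 86, 270, 610.
2nd diffs: 16, 76, 184, 340.
3rd diffs: 60, 108, 156.
4th diffs: 48, 48 (constant).
Newton forward-difference form: t_n = -4 + (-6)·C(n,1) + 16·C(n,2) + 60·C(n,3) + 48·C(n,4).
At n = 10: n = 10, so t_{10} = -4 - 60 + 720 + 7200 + 10080 = 17936.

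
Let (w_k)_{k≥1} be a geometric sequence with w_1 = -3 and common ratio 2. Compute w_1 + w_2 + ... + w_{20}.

w_k = (-3)·2^(k-1).
S = (-3)·(2^20 - 1)/(2 - 1) = (-3)·(1048576 - 1)/(1) = -3145725.

-3145725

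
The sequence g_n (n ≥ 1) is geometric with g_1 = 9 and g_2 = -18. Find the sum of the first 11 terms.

Common ratio r = -2.
g_n = 9·(-2)^(n-1).
S = 9·((-2)^11 - 1)/(-2 - 1) = 9·(-2048 - 1)/(-3) = 6147.

6147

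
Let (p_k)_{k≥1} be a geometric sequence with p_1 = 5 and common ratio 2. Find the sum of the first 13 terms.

p_k = 5·2^(k-1).
S = 5·(2^13 - 1)/(2 - 1) = 5·(8192 - 1)/(1) = 40955.

40955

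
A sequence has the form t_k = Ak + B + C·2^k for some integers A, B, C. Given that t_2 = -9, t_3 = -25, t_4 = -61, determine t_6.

-293

The three given values yield: 2A + B + 4C = -9; 3A + B + 8C = -25; 4A + B + 16C = -61.
Subtracting the first from the second: A + 4C = -16.
Subtracting the second from the third: A + 8C = -36.
Solving: C = -5, A = 4, then B = 3.
So t_k = 4·k + 3 + (-5)·2^k; at k=6 this is -293.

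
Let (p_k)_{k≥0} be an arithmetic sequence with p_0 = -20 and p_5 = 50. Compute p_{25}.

Common difference d = (50 - (-20)) / (5 - 0) = 14.
p_k = -20 + (k - 0)·14.
p_{25} = -20 + 25·14 = 330.

330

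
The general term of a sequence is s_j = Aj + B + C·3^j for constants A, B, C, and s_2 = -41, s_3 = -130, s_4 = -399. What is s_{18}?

Write the equations: 2A + B + 9C = -41; 3A + B + 27C = -130; 4A + B + 81C = -399.
Subtracting the first from the second: A + 18C = -89.
Subtracting the second from the third: A + 54C = -269.
Solving: C = -5, A = 1, then B = 2.
Hence s_{18} = 1·18 + 2 + (-5)·387420489 = -1937102425.

-1937102425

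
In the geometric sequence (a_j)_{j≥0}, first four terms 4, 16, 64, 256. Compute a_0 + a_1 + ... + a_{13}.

Common ratio r = 4.
a_j = 4·4^(j-0).
S = 4·(4^14 - 1)/(4 - 1) = 4·(268435456 - 1)/(3) = 357913940.

357913940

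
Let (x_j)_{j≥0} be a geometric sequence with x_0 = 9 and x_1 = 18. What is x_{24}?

Common ratio r = 2.
x_j = 9·2^(j-0).
x_{24} = 9·2^24 = 150994944.

150994944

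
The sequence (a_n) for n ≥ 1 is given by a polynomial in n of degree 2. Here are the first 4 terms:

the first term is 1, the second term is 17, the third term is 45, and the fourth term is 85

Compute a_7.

277

1st diffs: 16, 28, 40.
2nd diffs: 12, 12 (constant).
Newton forward-difference form: a_n = 1 + 16·C(n-1,1) + 12·C(n-1,2).
At n = 7: n-1 = 6, so a_7 = 1 + 96 + 180 = 277.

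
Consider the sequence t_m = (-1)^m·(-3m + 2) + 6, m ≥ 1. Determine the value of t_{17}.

55

(-1)^17 = -1; -3m + 2 at m=17 is -49; so t_{17} = 55.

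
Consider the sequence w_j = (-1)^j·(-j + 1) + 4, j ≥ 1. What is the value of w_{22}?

-17

(-1)^22 = 1; -j + 1 at j=22 is -21; so w_{22} = -17.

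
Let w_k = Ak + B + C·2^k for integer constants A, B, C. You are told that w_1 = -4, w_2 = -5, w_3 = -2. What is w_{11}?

At k = 1, 2, 3: A + B + 2C = -4; 2A + B + 4C = -5; 3A + B + 8C = -2.
Subtracting the first from the second: A + 2C = -1.
Subtracting the second from the third: A + 4C = 3.
Solving: C = 2, A = -5, then B = -3.
So w_k = -5·k + (-3) + 2·2^k; at k=11 this is 4038.

4038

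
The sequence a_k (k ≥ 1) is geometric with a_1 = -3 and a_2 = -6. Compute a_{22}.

-6291456

Common ratio r = 2.
a_k = (-3)·2^(k-1).
a_{22} = (-3)·2^21 = -6291456.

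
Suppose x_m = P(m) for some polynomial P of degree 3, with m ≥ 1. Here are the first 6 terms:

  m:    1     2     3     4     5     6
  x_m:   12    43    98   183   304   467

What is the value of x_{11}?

2122

1st diffs: 31, 55, 85, 121, 163.
2nd diffs: 24, 30, 36, 42.
3rd diffs: 6, 6, 6 (constant).
Newton forward-difference form: x_m = 12 + 31·C(m-1,1) + 24·C(m-1,2) + 6·C(m-1,3).
At m = 11: m-1 = 10, so x_{11} = 12 + 310 + 1080 + 720 = 2122.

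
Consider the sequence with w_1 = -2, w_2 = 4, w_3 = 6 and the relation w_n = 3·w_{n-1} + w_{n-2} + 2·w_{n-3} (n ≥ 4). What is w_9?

Applying the relation repeatedly:
w_4 = 18  w_5 = 68  w_6 = 234  w_7 = 806  w_8 = 2788  w_9 = 9638.

9638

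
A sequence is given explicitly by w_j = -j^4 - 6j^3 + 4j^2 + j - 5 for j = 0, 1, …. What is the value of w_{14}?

w_{14} = -1·14^4 - 6·14^3 + 4·14^2 + 1·14 - 5 = -54087.

-54087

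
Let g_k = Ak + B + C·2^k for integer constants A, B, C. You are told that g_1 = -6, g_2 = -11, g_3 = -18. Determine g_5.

-48

Plug in k = 1, 2, 3: A + B + 2C = -6; 2A + B + 4C = -11; 3A + B + 8C = -18.
Subtracting the first from the second: A + 2C = -5.
Subtracting the second from the third: A + 4C = -7.
Solving: C = -1, A = -3, then B = -1.
Therefore g_5 = -15 + (-1) + (-1)·32 = -48.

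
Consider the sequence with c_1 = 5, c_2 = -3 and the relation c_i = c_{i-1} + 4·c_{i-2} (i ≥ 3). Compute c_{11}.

14513

Iterate the recurrence:
c_3 = 17; c_4 = 5; c_5 = 73; c_6 = 93; c_7 = 385; c_8 = 757; c_9 = 2297; c_{10} = 5325; c_{11} = 14513.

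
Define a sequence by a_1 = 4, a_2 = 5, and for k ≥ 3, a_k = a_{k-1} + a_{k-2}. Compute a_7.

60

a_3 = 9; a_4 = 14; a_5 = 23; a_6 = 37; a_7 = 60.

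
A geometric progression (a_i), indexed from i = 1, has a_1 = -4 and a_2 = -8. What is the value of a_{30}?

-2147483648

Common ratio r = 2.
a_i = (-4)·2^(i-1).
a_{30} = (-4)·2^29 = -2147483648.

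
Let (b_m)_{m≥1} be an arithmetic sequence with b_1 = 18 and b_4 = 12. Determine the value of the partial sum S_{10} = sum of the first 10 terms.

90

Common difference d = (12 - 18) / (4 - 1) = -2.
b_m = 18 + (m - 1)·(-2).
b_{10} = 0; S = 10·(18 + 0)/2 = 90.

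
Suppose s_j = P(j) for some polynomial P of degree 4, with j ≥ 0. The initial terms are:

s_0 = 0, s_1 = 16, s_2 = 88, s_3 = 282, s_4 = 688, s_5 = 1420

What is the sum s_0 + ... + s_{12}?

95342

1st diffs: 16, 72, 194, 406, 732.
2nd diffs: 56, 122, 212, 326.
3rd diffs: 66, 90, 114.
4th diffs: 24, 24 (constant).
Newton forward-difference form: s_j = 16·C(j,1) + 56·C(j,2) + 66·C(j,3) + 24·C(j,4).
Continuing: …, 2616, 4438, 7072, 10728, …, s_{12} = 30288.
Summing j = 0..12 (13 terms) gives 95342.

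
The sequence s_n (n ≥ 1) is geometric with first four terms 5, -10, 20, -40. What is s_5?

80

Common ratio r = -2.
s_n = 5·(-2)^(n-1).
s_5 = 5·(-2)^4 = 80.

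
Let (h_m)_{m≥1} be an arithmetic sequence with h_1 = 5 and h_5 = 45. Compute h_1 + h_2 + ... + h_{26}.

Common difference d = (45 - 5) / (5 - 1) = 10.
h_m = 5 + (m - 1)·10.
h_{26} = 255; S = 26·(5 + 255)/2 = 3380.

3380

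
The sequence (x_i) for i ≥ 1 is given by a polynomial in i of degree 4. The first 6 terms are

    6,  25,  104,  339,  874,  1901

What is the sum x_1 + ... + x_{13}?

1st diffs: 19, 79, 235, 535, 1027.
2nd diffs: 60, 156, 300, 492.
3rd diffs: 96, 144, 192.
4th diffs: 48, 48 (constant).
Newton forward-difference form: x_i = 6 + 19·C(i-1,1) + 60·C(i-1,2) + 96·C(i-1,3) + 48·C(i-1,4).
Continuing: …, 3660, 6439, 10574, 16449, …, x_{13} = 49074.
Summing i = 1..13 (13 terms) gives 149136.

149136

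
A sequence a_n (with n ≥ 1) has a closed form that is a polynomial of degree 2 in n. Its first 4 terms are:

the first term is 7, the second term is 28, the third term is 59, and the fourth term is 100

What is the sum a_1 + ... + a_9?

1st diffs: 21, 31, 41.
2nd diffs: 10, 10 (constant).
Newton forward-difference form: a_n = 7 + 21·C(n-1,1) + 10·C(n-1,2).
Continuing: …, 151, 212, 283, 364, …, a_9 = 455.
Summing n = 1..9 (9 terms) gives 1659.

1659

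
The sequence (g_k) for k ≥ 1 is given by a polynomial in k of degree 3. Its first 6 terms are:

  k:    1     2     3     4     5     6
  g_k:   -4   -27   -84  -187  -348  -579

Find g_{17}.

1st diffs: -23, -57, -103, -161, -231.
2nd diffs: -34, -46, -58, -70.
3rd diffs: -12, -12, -12 (constant).
Newton forward-difference form: g_k = -4 + (-23)·C(k-1,1) + (-34)·C(k-1,2) + (-12)·C(k-1,3).
At k = 17: k-1 = 16, so g_{17} = -4 - 368 - 4080 - 6720 = -11172.

-11172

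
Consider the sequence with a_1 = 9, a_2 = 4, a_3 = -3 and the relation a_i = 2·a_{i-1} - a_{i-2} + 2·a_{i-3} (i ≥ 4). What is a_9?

Iterate the recurrence:
a_4 = 8  a_5 = 27  a_6 = 40  a_7 = 69  a_8 = 152  a_9 = 315.

315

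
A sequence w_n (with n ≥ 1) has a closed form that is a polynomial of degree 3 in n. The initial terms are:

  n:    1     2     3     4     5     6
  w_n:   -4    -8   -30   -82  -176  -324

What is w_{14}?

-4892

1st diffs: -4, -22, -52, -94, -148.
2nd diffs: -18, -30, -42, -54.
3rd diffs: -12, -12, -12 (constant).
Newton forward-difference form: w_n = -4 + (-4)·C(n-1,1) + (-18)·C(n-1,2) + (-12)·C(n-1,3).
At n = 14: n-1 = 13, so w_{14} = -4 - 52 - 1404 - 3432 = -4892.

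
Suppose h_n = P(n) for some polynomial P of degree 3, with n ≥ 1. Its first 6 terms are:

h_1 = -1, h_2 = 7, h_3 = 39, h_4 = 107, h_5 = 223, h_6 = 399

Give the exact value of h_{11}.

2599

1st diffs: 8, 32, 68, 116, 176.
2nd diffs: 24, 36, 48, 60.
3rd diffs: 12, 12, 12 (constant).
So h_n = 2n^3 - 6n + 3.
Evaluating at n = 11 gives h_{11} = 2599.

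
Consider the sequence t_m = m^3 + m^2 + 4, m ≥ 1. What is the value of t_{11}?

1456

t_{11} = 1·11^3 + 1·11^2 + 4 = 1456.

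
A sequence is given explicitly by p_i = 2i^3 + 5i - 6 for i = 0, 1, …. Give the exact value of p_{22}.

21400

p_{22} = 2·22^3 + 5·22 - 6 = 21400.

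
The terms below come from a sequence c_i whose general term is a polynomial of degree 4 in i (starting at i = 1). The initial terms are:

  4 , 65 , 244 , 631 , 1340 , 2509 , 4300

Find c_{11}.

1st diffs: 61, 179, 387, 709, 1169, 1791.
2nd diffs: 118, 208, 322, 460, 622.
3rd diffs: 90, 114, 138, 162.
4th diffs: 24, 24, 24 (constant).
Newton forward-difference form: c_i = 4 + 61·C(i-1,1) + 118·C(i-1,2) + 90·C(i-1,3) + 24·C(i-1,4).
At i = 11: i-1 = 10, so c_{11} = 4 + 610 + 5310 + 10800 + 5040 = 21764.

21764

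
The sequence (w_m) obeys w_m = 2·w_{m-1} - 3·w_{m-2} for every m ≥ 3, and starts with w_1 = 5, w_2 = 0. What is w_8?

Iterate the recurrence:
w_3 = -15;  w_4 = -30;  w_5 = -15;  w_6 = 60;  w_7 = 165;  w_8 = 150.

150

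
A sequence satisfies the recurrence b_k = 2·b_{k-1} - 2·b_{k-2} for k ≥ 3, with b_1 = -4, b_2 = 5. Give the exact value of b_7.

-72

Compute successive terms:
b_3 = 18  b_4 = 26  b_5 = 16  b_6 = -20  b_7 = -72.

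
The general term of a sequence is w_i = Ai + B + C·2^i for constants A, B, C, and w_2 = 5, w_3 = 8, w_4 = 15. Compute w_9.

At i = 2, 3, 4: 2A + B + 4C = 5; 3A + B + 8C = 8; 4A + B + 16C = 15.
Subtracting the first from the second: A + 4C = 3.
Subtracting the second from the third: A + 8C = 7.
Solving: C = 1, A = -1, then B = 3.
Hence w_9 = -1·9 + 3 + 1·512 = 506.

506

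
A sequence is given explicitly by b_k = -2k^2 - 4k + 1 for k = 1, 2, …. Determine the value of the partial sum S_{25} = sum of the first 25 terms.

Over k = 1..25: Σk = 325, Σk² = 5525.
Total = (-2)·5525 + (-4)·325 + (1)·25 = -12325.

-12325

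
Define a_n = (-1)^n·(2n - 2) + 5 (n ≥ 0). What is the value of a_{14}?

31

(-1)^14 = 1; 2n - 2 at n=14 is 26; so a_{14} = 31.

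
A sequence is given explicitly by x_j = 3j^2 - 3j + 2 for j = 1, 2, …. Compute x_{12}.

x_{12} = 3·12^2 - 3·12 + 2 = 398.

398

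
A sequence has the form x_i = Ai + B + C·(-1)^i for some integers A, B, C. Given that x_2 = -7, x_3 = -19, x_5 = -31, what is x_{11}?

At i = 2, 3, 5: 2A + B + C = -7; 3A + B - C = -19; 5A + B - C = -31.
Subtracting the first from the second: A - 2C = -12.
Subtracting the second from the third: 2A = -12.
Solving: C = 3, A = -6, then B = 2.
So x_i = -6·i + 2 + 3·(-1)^i; at i=11 this is -67.

-67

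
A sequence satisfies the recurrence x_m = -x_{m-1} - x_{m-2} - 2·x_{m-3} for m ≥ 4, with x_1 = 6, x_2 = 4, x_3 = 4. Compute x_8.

-48

Iterate the recurrence:
x_4 = -20;  x_5 = 8;  x_6 = 4;  x_7 = 28;  x_8 = -48.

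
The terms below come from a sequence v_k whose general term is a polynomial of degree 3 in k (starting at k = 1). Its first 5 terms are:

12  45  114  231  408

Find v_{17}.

1st diffs: 33, 69, 117, 177.
2nd diffs: 36, 48, 60.
3rd diffs: 12, 12 (constant).
Newton forward-difference form: v_k = 12 + 33·C(k-1,1) + 36·C(k-1,2) + 12·C(k-1,3).
At k = 17: k-1 = 16, so v_{17} = 12 + 528 + 4320 + 6720 = 11580.

11580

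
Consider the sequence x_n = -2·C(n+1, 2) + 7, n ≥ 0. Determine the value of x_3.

C(4, 2) = 6, so x_3 = -5.

-5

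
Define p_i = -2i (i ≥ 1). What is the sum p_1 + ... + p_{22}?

-506

Over i = 1..22: Σi = 253.
Total = (-2)·253 = -506.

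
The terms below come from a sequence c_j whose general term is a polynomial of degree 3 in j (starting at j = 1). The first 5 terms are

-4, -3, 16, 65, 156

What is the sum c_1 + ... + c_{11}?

1st diffs: 1, 19, 49, 91.
2nd diffs: 18, 30, 42.
3rd diffs: 12, 12 (constant).
Newton forward-difference form: c_j = -4 + 1·C(j-1,1) + 18·C(j-1,2) + 12·C(j-1,3).
Continuing: …, 301, 512, 801, 1180, …, c_{11} = 2256.
Summing j = 1..11 (11 terms) gives 6941.

6941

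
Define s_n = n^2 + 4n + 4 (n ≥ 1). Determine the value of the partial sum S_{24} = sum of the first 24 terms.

6196

Over n = 1..24: Σn = 300, Σn² = 4900.
Total = (1)·4900 + (4)·300 + (4)·24 = 6196.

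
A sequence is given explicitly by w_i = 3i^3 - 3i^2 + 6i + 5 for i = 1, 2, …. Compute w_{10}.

2765

w_{10} = 3·10^3 - 3·10^2 + 6·10 + 5 = 2765.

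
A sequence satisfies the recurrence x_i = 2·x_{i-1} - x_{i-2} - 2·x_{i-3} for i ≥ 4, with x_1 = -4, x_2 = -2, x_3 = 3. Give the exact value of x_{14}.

3548

Step forward from the initial values:
x_4 = 16  x_5 = 33  x_6 = 44  …  x_{11} = -553  x_{12} = -168  x_{13} = 1137  x_{14} = 3548.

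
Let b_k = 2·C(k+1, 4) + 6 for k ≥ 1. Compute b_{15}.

3646

C(16, 4) = 1820, so b_{15} = 3646.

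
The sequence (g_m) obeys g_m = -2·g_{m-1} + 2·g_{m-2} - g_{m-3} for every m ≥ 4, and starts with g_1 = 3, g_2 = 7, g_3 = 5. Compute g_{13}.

5971

Compute successive terms:
g_4 = 1; g_5 = 1; g_6 = -5; g_7 = 11; g_8 = -33; g_9 = 93; g_{10} = -263; g_{11} = 745; g_{12} = -2109; g_{13} = 5971.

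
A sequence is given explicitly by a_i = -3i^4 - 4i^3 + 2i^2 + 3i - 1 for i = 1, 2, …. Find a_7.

-8457

a_7 = -3·7^4 - 4·7^3 + 2·7^2 + 3·7 - 1 = -8457.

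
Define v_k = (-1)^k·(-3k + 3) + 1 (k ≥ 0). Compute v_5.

13

(-1)^5 = -1; -3k + 3 at k=5 is -12; so v_5 = 13.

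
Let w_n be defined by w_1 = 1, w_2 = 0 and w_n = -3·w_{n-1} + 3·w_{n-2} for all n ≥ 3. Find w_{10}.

-27945

w_3 = 3;  w_4 = -9;  w_5 = 36;  w_6 = -135;  w_7 = 513;  w_8 = -1944;  w_9 = 7371;  w_{10} = -27945.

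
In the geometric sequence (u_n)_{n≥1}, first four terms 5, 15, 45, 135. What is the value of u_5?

Common ratio r = 3.
u_n = 5·3^(n-1).
u_5 = 5·3^4 = 405.

405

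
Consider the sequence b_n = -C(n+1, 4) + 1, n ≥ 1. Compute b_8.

-125

C(9, 4) = 126, so b_8 = -125.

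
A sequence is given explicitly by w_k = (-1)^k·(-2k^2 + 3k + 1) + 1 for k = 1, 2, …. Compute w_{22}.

(-1)^22 = 1; -2k^2 + 3k + 1 at k=22 is -901; so w_{22} = -900.

-900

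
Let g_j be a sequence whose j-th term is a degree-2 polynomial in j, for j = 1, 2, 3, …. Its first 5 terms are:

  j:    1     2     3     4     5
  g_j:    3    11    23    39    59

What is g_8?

143

1st diffs: 8, 12, 16, 20.
2nd diffs: 4, 4, 4 (constant).
So g_j = 2j^2 + 2j - 1.
Evaluating at j = 8 gives g_8 = 143.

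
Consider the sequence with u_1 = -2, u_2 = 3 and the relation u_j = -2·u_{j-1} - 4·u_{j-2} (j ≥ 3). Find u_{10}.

Compute successive terms:
u_3 = 2; u_4 = -16; u_5 = 24; u_6 = 16; u_7 = -128; u_8 = 192; u_9 = 128; u_{10} = -1024.

-1024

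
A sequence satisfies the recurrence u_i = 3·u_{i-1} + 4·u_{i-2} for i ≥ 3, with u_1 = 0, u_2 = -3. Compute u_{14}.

u_3 = -9  u_4 = -39  u_5 = -153  …  u_{11} = -629145  u_{12} = -2516583  u_{13} = -10066329  u_{14} = -40265319.
(Characteristic roots are 4 and -1.)

-40265319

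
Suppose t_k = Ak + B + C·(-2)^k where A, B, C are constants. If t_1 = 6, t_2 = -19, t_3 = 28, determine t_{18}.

-1048595

Write the equations: A + B - 2C = 6; 2A + B + 4C = -19; 3A + B - 8C = 28.
Subtracting the first from the second: A + 6C = -25.
Subtracting the second from the third: A - 12C = 47.
Solving: C = -4, A = -1, then B = -1.
Therefore t_{18} = -18 + (-1) + (-4)·262144 = -1048595.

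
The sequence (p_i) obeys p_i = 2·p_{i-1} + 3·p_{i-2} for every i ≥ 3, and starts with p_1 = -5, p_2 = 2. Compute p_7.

Iterate the recurrence:
p_3 = -11, p_4 = -16, p_5 = -65, p_6 = -178, p_7 = -551.
(Characteristic roots are 3 and -1.)

-551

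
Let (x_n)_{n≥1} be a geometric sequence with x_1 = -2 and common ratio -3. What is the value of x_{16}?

28697814

x_n = (-2)·(-3)^(n-1).
x_{16} = (-2)·(-3)^15 = 28697814.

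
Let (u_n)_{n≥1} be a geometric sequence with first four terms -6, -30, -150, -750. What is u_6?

Common ratio r = 5.
u_n = (-6)·5^(n-1).
u_6 = (-6)·5^5 = -18750.

-18750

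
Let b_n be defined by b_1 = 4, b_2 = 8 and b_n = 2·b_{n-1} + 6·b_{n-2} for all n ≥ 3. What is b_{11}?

Compute successive terms:
b_3 = 40; b_4 = 128; b_5 = 496; b_6 = 1760; b_7 = 6496; b_8 = 23552; b_9 = 86080; b_{10} = 313472; b_{11} = 1143424.

1143424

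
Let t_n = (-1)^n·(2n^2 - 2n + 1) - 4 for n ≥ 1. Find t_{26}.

1297

(-1)^26 = 1; 2n^2 - 2n + 1 at n=26 is 1301; so t_{26} = 1297.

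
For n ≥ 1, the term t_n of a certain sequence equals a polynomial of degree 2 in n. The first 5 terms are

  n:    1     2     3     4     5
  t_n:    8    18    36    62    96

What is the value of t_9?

1st diffs: 10, 18, 26, 34.
2nd diffs: 8, 8, 8 (constant).
So t_n = 4n^2 - 2n + 6.
Evaluating at n = 9 gives t_9 = 312.

312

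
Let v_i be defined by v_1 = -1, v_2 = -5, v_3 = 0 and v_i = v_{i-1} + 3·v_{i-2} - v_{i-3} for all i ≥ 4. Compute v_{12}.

-4126

v_4 = -14  v_5 = -9  v_6 = -51  v_7 = -64  v_8 = -208  v_9 = -349  v_{10} = -909  v_{11} = -1748  v_{12} = -4126.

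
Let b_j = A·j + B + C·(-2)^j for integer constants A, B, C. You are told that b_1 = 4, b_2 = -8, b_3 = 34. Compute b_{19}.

1572970

Write the equations: A + B - 2C = 4; 2A + B + 4C = -8; 3A + B - 8C = 34.
Subtracting the first from the second: A + 6C = -12.
Subtracting the second from the third: A - 12C = 42.
Solving: C = -3, A = 6, then B = -8.
So b_j = 6·j + (-8) + (-3)·(-2)^j; at j=19 this is 1572970.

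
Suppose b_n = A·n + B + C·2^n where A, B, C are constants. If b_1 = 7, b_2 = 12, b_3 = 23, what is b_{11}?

6135

The three given values yield: A + B + 2C = 7; 2A + B + 4C = 12; 3A + B + 8C = 23.
Subtracting the first from the second: A + 2C = 5.
Subtracting the second from the third: A + 4C = 11.
Solving: C = 3, A = -1, then B = 2.
So b_n = -1·n + 2 + 3·2^n; at n=11 this is 6135.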